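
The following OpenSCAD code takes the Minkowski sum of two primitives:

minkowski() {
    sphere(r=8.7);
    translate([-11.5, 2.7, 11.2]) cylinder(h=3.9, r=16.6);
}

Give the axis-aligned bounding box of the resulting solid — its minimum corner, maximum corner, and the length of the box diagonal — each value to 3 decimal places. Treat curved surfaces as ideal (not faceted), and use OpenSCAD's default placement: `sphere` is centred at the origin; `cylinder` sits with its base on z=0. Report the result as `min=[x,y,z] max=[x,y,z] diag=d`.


A = translate([-11.5, 2.7, 11.2]) cylinder(h=3.9, r=16.6) → bbox [-28.1,-13.9,11.2] .. [5.1,19.3,15.1]
B = sphere(r=8.7) → bbox [-8.7,-8.7,-8.7] .. [8.7,8.7,8.7]
lo = A.lo+B.lo = [-28.1-8.7, -13.9-8.7, 11.2-8.7] = [-36.800,-22.600,2.500]
hi = A.hi+B.hi = [5.1+8.7, 19.3+8.7, 15.1+8.7] = [13.800,28.000,23.800]
diag = √(50.6²+50.6²+21.3²) = √5574.41 = 74.662

min=[-36.800,-22.600,2.500] max=[13.800,28.000,23.800] diag=74.662


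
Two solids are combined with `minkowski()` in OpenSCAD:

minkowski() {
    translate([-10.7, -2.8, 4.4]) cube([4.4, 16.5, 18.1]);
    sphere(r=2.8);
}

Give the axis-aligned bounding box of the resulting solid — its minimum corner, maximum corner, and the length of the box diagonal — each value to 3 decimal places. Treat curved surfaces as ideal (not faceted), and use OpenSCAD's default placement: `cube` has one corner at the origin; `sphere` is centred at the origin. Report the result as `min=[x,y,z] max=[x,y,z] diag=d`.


min=[-13.500,-5.600,1.600] max=[-3.500,16.500,25.300] diag=33.913

A = translate([-10.7, -2.8, 4.4]) cube([4.4, 16.5, 18.1]) → bbox [-10.7,-2.8,4.4] .. [-6.3,13.7,22.5]
B = sphere(r=2.8) → bbox [-2.8,-2.8,-2.8] .. [2.8,2.8,2.8]
lo = A.lo+B.lo = [-10.7-2.8, -2.8-2.8, 4.4-2.8] = [-13.500,-5.600,1.600]
hi = A.hi+B.hi = [-6.3+2.8, 13.7+2.8, 22.5+2.8] = [-3.500,16.500,25.300]
diag = √(10²+22.1²+23.7²) = √1150.1 = 33.913


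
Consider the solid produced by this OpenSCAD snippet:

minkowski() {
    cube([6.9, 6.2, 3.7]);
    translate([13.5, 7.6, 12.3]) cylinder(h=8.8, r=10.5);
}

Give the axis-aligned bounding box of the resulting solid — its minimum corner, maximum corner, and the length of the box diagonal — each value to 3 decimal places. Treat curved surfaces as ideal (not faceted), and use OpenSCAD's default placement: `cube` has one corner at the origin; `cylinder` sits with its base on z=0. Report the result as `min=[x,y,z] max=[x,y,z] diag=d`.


A = translate([13.5, 7.6, 12.3]) cylinder(h=8.8, r=10.5) → bbox [3,-2.9,12.3] .. [24,18.1,21.1]
B = cube([6.9, 6.2, 3.7]) → bbox [0,0,0] .. [6.9,6.2,3.7]
lo = A.lo+B.lo = [3+0, -2.9+0, 12.3+0] = [3.000,-2.900,12.300]
hi = A.hi+B.hi = [24+6.9, 18.1+6.2, 21.1+3.7] = [30.900,24.300,24.800]
diag = √(27.9²+27.2²+12.5²) = √1674.5 = 40.921

min=[3.000,-2.900,12.300] max=[30.900,24.300,24.800] diag=40.921


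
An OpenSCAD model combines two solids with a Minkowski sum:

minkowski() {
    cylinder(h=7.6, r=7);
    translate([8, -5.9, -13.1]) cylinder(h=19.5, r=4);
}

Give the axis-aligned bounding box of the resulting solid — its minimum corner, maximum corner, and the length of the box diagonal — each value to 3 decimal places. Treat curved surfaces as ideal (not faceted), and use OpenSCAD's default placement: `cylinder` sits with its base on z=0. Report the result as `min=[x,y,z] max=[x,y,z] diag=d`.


min=[-3.000,-16.900,-13.100] max=[19.000,5.100,14.000] diag=41.260

A = translate([8, -5.9, -13.1]) cylinder(h=19.5, r=4) → bbox [4,-9.9,-13.1] .. [12,-1.9,6.4]
B = cylinder(h=7.6, r=7) → bbox [-7,-7,0] .. [7,7,7.6]
lo = A.lo+B.lo = [4-7, -9.9-7, -13.1+0] = [-3.000,-16.900,-13.100]
hi = A.hi+B.hi = [12+7, -1.9+7, 6.4+7.6] = [19.000,5.100,14.000]
diag = √(22²+22²+27.1²) = √1702.41 = 41.260


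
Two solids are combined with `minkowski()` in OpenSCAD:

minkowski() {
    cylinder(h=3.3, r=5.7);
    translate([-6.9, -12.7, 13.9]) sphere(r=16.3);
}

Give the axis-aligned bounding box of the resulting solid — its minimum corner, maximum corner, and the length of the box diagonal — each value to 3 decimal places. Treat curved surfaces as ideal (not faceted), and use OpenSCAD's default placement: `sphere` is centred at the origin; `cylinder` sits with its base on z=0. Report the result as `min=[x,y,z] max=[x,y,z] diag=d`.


min=[-28.900,-34.700,-2.400] max=[15.100,9.300,33.500] diag=71.839

A = translate([-6.9, -12.7, 13.9]) sphere(r=16.3) → bbox [-23.2,-29,-2.4] .. [9.4,3.6,30.2]
B = cylinder(h=3.3, r=5.7) → bbox [-5.7,-5.7,0] .. [5.7,5.7,3.3]
lo = A.lo+B.lo = [-23.2-5.7, -29-5.7, -2.4+0] = [-28.900,-34.700,-2.400]
hi = A.hi+B.hi = [9.4+5.7, 3.6+5.7, 30.2+3.3] = [15.100,9.300,33.500]
diag = √(44²+44²+35.9²) = √5160.81 = 71.839


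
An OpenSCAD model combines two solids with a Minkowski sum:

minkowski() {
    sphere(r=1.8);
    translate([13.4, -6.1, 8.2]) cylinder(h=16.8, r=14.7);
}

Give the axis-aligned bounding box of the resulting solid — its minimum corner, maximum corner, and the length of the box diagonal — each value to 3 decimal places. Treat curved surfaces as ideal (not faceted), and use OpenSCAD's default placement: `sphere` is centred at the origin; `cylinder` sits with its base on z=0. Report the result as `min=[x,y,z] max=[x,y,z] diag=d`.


min=[-3.100,-22.600,6.400] max=[29.900,10.400,26.800] diag=50.933

A = translate([13.4, -6.1, 8.2]) cylinder(h=16.8, r=14.7) → bbox [-1.3,-20.8,8.2] .. [28.1,8.6,25]
B = sphere(r=1.8) → bbox [-1.8,-1.8,-1.8] .. [1.8,1.8,1.8]
lo = A.lo+B.lo = [-1.3-1.8, -20.8-1.8, 8.2-1.8] = [-3.100,-22.600,6.400]
hi = A.hi+B.hi = [28.1+1.8, 8.6+1.8, 25+1.8] = [29.900,10.400,26.800]
diag = √(33²+33²+20.4²) = √2594.16 = 50.933


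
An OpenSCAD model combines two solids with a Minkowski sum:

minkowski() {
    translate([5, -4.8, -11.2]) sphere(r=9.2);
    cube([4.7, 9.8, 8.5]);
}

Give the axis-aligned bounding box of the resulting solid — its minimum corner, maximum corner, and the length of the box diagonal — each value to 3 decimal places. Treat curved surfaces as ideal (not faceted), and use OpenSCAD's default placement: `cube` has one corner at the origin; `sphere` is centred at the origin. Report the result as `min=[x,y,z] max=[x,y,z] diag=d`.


min=[-4.200,-14.000,-20.400] max=[18.900,14.200,6.500] diag=45.304

A = translate([5, -4.8, -11.2]) sphere(r=9.2) → bbox [-4.2,-14,-20.4] .. [14.2,4.4,-2]
B = cube([4.7, 9.8, 8.5]) → bbox [0,0,0] .. [4.7,9.8,8.5]
lo = A.lo+B.lo = [-4.2+0, -14+0, -20.4+0] = [-4.200,-14.000,-20.400]
hi = A.hi+B.hi = [14.2+4.7, 4.4+9.8, -2+8.5] = [18.900,14.200,6.500]
diag = √(23.1²+28.2²+26.9²) = √2052.46 = 45.304


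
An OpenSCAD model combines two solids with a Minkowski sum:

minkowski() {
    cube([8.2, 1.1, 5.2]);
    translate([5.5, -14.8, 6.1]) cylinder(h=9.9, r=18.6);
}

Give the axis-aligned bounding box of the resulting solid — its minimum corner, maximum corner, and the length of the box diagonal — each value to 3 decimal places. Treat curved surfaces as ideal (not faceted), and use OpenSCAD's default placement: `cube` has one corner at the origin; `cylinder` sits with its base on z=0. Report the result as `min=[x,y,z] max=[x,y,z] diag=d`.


A = translate([5.5, -14.8, 6.1]) cylinder(h=9.9, r=18.6) → bbox [-13.1,-33.4,6.1] .. [24.1,3.8,16]
B = cube([8.2, 1.1, 5.2]) → bbox [0,0,0] .. [8.2,1.1,5.2]
lo = A.lo+B.lo = [-13.1+0, -33.4+0, 6.1+0] = [-13.100,-33.400,6.100]
hi = A.hi+B.hi = [24.1+8.2, 3.8+1.1, 16+5.2] = [32.300,4.900,21.200]
diag = √(45.4²+38.3²+15.1²) = √3756.06 = 61.287

min=[-13.100,-33.400,6.100] max=[32.300,4.900,21.200] diag=61.287


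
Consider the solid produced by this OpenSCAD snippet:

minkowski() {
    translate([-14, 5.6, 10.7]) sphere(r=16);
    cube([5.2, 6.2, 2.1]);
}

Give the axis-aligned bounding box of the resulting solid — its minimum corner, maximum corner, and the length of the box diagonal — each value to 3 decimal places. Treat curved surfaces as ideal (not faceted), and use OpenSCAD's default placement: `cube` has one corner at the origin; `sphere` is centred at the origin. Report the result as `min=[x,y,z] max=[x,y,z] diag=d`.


A = translate([-14, 5.6, 10.7]) sphere(r=16) → bbox [-30,-10.4,-5.3] .. [2,21.6,26.7]
B = cube([5.2, 6.2, 2.1]) → bbox [0,0,0] .. [5.2,6.2,2.1]
lo = A.lo+B.lo = [-30+0, -10.4+0, -5.3+0] = [-30.000,-10.400,-5.300]
hi = A.hi+B.hi = [2+5.2, 21.6+6.2, 26.7+2.1] = [7.200,27.800,28.800]
diag = √(37.2²+38.2²+34.1²) = √4005.89 = 63.292

min=[-30.000,-10.400,-5.300] max=[7.200,27.800,28.800] diag=63.292


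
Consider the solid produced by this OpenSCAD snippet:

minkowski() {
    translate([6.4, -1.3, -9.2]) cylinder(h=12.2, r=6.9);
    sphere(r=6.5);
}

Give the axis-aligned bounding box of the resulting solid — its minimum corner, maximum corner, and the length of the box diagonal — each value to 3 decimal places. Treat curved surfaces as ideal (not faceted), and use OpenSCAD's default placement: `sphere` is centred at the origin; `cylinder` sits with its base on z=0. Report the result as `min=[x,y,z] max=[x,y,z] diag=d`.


A = translate([6.4, -1.3, -9.2]) cylinder(h=12.2, r=6.9) → bbox [-0.5,-8.2,-9.2] .. [13.3,5.6,3]
B = sphere(r=6.5) → bbox [-6.5,-6.5,-6.5] .. [6.5,6.5,6.5]
lo = A.lo+B.lo = [-0.5-6.5, -8.2-6.5, -9.2-6.5] = [-7.000,-14.700,-15.700]
hi = A.hi+B.hi = [13.3+6.5, 5.6+6.5, 3+6.5] = [19.800,12.100,9.500]
diag = √(26.8²+26.8²+25.2²) = √2071.52 = 45.514

min=[-7.000,-14.700,-15.700] max=[19.800,12.100,9.500] diag=45.514


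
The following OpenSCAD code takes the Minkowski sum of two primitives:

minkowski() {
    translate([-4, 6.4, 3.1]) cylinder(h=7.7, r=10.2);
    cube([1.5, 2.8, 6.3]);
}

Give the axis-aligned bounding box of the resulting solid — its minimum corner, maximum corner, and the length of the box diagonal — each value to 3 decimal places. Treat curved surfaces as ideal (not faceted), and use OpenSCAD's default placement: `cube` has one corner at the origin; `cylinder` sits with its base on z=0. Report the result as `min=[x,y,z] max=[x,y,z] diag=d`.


min=[-14.200,-3.800,3.100] max=[7.700,19.400,17.100] diag=34.840

A = translate([-4, 6.4, 3.1]) cylinder(h=7.7, r=10.2) → bbox [-14.2,-3.8,3.1] .. [6.2,16.6,10.8]
B = cube([1.5, 2.8, 6.3]) → bbox [0,0,0] .. [1.5,2.8,6.3]
lo = A.lo+B.lo = [-14.2+0, -3.8+0, 3.1+0] = [-14.200,-3.800,3.100]
hi = A.hi+B.hi = [6.2+1.5, 16.6+2.8, 10.8+6.3] = [7.700,19.400,17.100]
diag = √(21.9²+23.2²+14²) = √1213.85 = 34.840


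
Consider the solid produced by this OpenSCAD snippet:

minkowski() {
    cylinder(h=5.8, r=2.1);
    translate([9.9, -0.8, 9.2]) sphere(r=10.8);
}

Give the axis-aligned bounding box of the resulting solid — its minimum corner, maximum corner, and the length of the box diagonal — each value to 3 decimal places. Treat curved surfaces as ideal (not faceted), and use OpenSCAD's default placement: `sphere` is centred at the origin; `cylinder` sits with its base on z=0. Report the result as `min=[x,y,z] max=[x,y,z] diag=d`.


min=[-3.000,-13.700,-1.600] max=[22.800,12.100,25.800] diag=45.629

A = translate([9.9, -0.8, 9.2]) sphere(r=10.8) → bbox [-0.9,-11.6,-1.6] .. [20.7,10,20]
B = cylinder(h=5.8, r=2.1) → bbox [-2.1,-2.1,0] .. [2.1,2.1,5.8]
lo = A.lo+B.lo = [-0.9-2.1, -11.6-2.1, -1.6+0] = [-3.000,-13.700,-1.600]
hi = A.hi+B.hi = [20.7+2.1, 10+2.1, 20+5.8] = [22.800,12.100,25.800]
diag = √(25.8²+25.8²+27.4²) = √2082.04 = 45.629


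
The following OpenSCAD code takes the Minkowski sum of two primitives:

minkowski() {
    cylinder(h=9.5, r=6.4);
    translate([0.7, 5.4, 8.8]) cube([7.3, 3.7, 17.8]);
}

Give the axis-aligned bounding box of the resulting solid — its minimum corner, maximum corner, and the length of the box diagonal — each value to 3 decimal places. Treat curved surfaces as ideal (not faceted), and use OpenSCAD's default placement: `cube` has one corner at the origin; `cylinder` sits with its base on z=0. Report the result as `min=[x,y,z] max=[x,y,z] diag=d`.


A = translate([0.7, 5.4, 8.8]) cube([7.3, 3.7, 17.8]) → bbox [0.7,5.4,8.8] .. [8,9.1,26.6]
B = cylinder(h=9.5, r=6.4) → bbox [-6.4,-6.4,0] .. [6.4,6.4,9.5]
lo = A.lo+B.lo = [0.7-6.4, 5.4-6.4, 8.8+0] = [-5.700,-1.000,8.800]
hi = A.hi+B.hi = [8+6.4, 9.1+6.4, 26.6+9.5] = [14.400,15.500,36.100]
diag = √(20.1²+16.5²+27.3²) = √1421.55 = 37.703

min=[-5.700,-1.000,8.800] max=[14.400,15.500,36.100] diag=37.703


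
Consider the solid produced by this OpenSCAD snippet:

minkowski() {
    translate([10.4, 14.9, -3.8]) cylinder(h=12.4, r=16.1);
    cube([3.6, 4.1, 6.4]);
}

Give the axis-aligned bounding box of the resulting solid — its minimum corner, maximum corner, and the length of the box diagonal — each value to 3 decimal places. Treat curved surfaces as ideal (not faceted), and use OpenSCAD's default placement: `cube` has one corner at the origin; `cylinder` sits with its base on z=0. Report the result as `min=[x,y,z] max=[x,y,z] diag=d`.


A = translate([10.4, 14.9, -3.8]) cylinder(h=12.4, r=16.1) → bbox [-5.7,-1.2,-3.8] .. [26.5,31,8.6]
B = cube([3.6, 4.1, 6.4]) → bbox [0,0,0] .. [3.6,4.1,6.4]
lo = A.lo+B.lo = [-5.7+0, -1.2+0, -3.8+0] = [-5.700,-1.200,-3.800]
hi = A.hi+B.hi = [26.5+3.6, 31+4.1, 8.6+6.4] = [30.100,35.100,15.000]
diag = √(35.8²+36.3²+18.8²) = √2952.77 = 54.339

min=[-5.700,-1.200,-3.800] max=[30.100,35.100,15.000] diag=54.339


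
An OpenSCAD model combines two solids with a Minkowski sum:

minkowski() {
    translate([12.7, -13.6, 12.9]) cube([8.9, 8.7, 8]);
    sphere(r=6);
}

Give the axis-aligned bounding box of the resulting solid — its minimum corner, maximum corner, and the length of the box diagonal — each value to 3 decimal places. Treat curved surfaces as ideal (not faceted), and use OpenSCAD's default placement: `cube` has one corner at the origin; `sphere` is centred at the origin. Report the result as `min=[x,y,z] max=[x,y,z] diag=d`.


A = translate([12.7, -13.6, 12.9]) cube([8.9, 8.7, 8]) → bbox [12.7,-13.6,12.9] .. [21.6,-4.9,20.9]
B = sphere(r=6) → bbox [-6,-6,-6] .. [6,6,6]
lo = A.lo+B.lo = [12.7-6, -13.6-6, 12.9-6] = [6.700,-19.600,6.900]
hi = A.hi+B.hi = [21.6+6, -4.9+6, 20.9+6] = [27.600,1.100,26.900]
diag = √(20.9²+20.7²+20²) = √1265.3 = 35.571

min=[6.700,-19.600,6.900] max=[27.600,1.100,26.900] diag=35.571


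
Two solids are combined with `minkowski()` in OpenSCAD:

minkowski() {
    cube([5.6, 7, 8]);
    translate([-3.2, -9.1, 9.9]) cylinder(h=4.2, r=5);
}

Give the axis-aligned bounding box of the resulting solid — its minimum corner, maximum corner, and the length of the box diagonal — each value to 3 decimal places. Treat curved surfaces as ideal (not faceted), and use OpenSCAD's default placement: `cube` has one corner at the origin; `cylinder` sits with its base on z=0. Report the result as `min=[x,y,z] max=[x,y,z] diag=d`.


min=[-8.200,-14.100,9.900] max=[7.400,2.900,22.100] diag=26.100

A = translate([-3.2, -9.1, 9.9]) cylinder(h=4.2, r=5) → bbox [-8.2,-14.1,9.9] .. [1.8,-4.1,14.1]
B = cube([5.6, 7, 8]) → bbox [0,0,0] .. [5.6,7,8]
lo = A.lo+B.lo = [-8.2+0, -14.1+0, 9.9+0] = [-8.200,-14.100,9.900]
hi = A.hi+B.hi = [1.8+5.6, -4.1+7, 14.1+8] = [7.400,2.900,22.100]
diag = √(15.6²+17²+12.2²) = √681.2 = 26.100


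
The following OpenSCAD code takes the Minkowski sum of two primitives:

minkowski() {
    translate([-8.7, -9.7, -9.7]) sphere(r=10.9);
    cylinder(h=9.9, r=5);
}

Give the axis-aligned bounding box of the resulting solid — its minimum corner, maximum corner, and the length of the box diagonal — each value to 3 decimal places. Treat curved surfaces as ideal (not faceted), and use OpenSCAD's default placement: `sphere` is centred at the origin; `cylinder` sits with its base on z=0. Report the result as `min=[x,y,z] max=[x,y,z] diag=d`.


min=[-24.600,-25.600,-20.600] max=[7.200,6.200,11.100] diag=55.022

A = translate([-8.7, -9.7, -9.7]) sphere(r=10.9) → bbox [-19.6,-20.6,-20.6] .. [2.2,1.2,1.2]
B = cylinder(h=9.9, r=5) → bbox [-5,-5,0] .. [5,5,9.9]
lo = A.lo+B.lo = [-19.6-5, -20.6-5, -20.6+0] = [-24.600,-25.600,-20.600]
hi = A.hi+B.hi = [2.2+5, 1.2+5, 1.2+9.9] = [7.200,6.200,11.100]
diag = √(31.8²+31.8²+31.7²) = √3027.37 = 55.022


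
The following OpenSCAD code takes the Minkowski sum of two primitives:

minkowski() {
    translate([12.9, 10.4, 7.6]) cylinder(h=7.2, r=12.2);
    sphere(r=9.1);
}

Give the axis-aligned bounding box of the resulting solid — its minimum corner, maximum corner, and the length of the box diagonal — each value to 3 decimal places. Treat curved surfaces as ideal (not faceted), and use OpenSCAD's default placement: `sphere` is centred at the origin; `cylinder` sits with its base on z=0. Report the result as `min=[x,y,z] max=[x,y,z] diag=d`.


min=[-8.400,-10.900,-1.500] max=[34.200,31.700,23.900] diag=65.381

A = translate([12.9, 10.4, 7.6]) cylinder(h=7.2, r=12.2) → bbox [0.7,-1.8,7.6] .. [25.1,22.6,14.8]
B = sphere(r=9.1) → bbox [-9.1,-9.1,-9.1] .. [9.1,9.1,9.1]
lo = A.lo+B.lo = [0.7-9.1, -1.8-9.1, 7.6-9.1] = [-8.400,-10.900,-1.500]
hi = A.hi+B.hi = [25.1+9.1, 22.6+9.1, 14.8+9.1] = [34.200,31.700,23.900]
diag = √(42.6²+42.6²+25.4²) = √4274.68 = 65.381


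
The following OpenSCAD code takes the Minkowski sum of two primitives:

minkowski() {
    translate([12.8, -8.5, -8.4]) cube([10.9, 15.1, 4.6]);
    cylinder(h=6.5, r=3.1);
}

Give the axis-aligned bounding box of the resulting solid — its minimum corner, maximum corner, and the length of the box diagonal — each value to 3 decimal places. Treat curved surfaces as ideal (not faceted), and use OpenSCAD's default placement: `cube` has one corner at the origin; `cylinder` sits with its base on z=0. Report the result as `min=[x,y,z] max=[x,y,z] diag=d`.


min=[9.700,-11.600,-8.400] max=[26.800,9.700,2.700] diag=29.484

A = translate([12.8, -8.5, -8.4]) cube([10.9, 15.1, 4.6]) → bbox [12.8,-8.5,-8.4] .. [23.7,6.6,-3.8]
B = cylinder(h=6.5, r=3.1) → bbox [-3.1,-3.1,0] .. [3.1,3.1,6.5]
lo = A.lo+B.lo = [12.8-3.1, -8.5-3.1, -8.4+0] = [9.700,-11.600,-8.400]
hi = A.hi+B.hi = [23.7+3.1, 6.6+3.1, -3.8+6.5] = [26.800,9.700,2.700]
diag = √(17.1²+21.3²+11.1²) = √869.31 = 29.484


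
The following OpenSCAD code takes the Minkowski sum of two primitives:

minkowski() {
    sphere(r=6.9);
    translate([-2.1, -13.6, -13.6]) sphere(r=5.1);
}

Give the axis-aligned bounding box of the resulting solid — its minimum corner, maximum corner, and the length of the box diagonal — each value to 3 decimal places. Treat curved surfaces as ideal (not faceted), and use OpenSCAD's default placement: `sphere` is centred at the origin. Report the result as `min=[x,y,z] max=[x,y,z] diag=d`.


min=[-14.100,-25.600,-25.600] max=[9.900,-1.600,-1.600] diag=41.569

A = translate([-2.1, -13.6, -13.6]) sphere(r=5.1) → bbox [-7.2,-18.7,-18.7] .. [3,-8.5,-8.5]
B = sphere(r=6.9) → bbox [-6.9,-6.9,-6.9] .. [6.9,6.9,6.9]
lo = A.lo+B.lo = [-7.2-6.9, -18.7-6.9, -18.7-6.9] = [-14.100,-25.600,-25.600]
hi = A.hi+B.hi = [3+6.9, -8.5+6.9, -8.5+6.9] = [9.900,-1.600,-1.600]
diag = √(24²+24²+24²) = √1728 = 41.569


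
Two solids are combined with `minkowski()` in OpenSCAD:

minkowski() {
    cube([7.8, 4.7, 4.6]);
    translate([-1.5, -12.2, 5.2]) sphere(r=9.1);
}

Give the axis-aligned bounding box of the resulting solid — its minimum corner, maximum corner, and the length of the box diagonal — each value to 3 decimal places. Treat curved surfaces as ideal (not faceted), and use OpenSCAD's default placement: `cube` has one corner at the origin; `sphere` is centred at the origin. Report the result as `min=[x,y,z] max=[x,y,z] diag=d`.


min=[-10.600,-21.300,-3.900] max=[15.400,1.600,18.900] diag=41.476

A = translate([-1.5, -12.2, 5.2]) sphere(r=9.1) → bbox [-10.6,-21.3,-3.9] .. [7.6,-3.1,14.3]
B = cube([7.8, 4.7, 4.6]) → bbox [0,0,0] .. [7.8,4.7,4.6]
lo = A.lo+B.lo = [-10.6+0, -21.3+0, -3.9+0] = [-10.600,-21.300,-3.900]
hi = A.hi+B.hi = [7.6+7.8, -3.1+4.7, 14.3+4.6] = [15.400,1.600,18.900]
diag = √(26²+22.9²+22.8²) = √1720.25 = 41.476


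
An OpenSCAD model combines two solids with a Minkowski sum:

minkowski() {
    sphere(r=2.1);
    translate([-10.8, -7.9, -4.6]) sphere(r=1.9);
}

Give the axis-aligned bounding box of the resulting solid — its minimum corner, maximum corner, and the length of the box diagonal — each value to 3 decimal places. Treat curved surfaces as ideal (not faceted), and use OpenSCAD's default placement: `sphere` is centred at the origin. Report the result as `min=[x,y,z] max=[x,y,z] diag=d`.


min=[-14.800,-11.900,-8.600] max=[-6.800,-3.900,-0.600] diag=13.856

A = translate([-10.8, -7.9, -4.6]) sphere(r=1.9) → bbox [-12.7,-9.8,-6.5] .. [-8.9,-6,-2.7]
B = sphere(r=2.1) → bbox [-2.1,-2.1,-2.1] .. [2.1,2.1,2.1]
lo = A.lo+B.lo = [-12.7-2.1, -9.8-2.1, -6.5-2.1] = [-14.800,-11.900,-8.600]
hi = A.hi+B.hi = [-8.9+2.1, -6+2.1, -2.7+2.1] = [-6.800,-3.900,-0.600]
diag = √(8²+8²+8²) = √192 = 13.856


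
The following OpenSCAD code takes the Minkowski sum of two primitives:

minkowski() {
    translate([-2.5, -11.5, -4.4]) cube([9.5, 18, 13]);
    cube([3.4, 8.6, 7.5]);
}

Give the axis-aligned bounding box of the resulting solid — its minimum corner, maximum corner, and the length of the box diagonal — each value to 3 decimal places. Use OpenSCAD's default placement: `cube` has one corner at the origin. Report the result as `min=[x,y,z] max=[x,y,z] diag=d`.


min=[-2.500,-11.500,-4.400] max=[10.400,15.100,16.100] diag=35.975

A = translate([-2.5, -11.5, -4.4]) cube([9.5, 18, 13]) → bbox [-2.5,-11.5,-4.4] .. [7,6.5,8.6]
B = cube([3.4, 8.6, 7.5]) → bbox [0,0,0] .. [3.4,8.6,7.5]
lo = A.lo+B.lo = [-2.5+0, -11.5+0, -4.4+0] = [-2.500,-11.500,-4.400]
hi = A.hi+B.hi = [7+3.4, 6.5+8.6, 8.6+7.5] = [10.400,15.100,16.100]
diag = √(12.9²+26.6²+20.5²) = √1294.22 = 35.975


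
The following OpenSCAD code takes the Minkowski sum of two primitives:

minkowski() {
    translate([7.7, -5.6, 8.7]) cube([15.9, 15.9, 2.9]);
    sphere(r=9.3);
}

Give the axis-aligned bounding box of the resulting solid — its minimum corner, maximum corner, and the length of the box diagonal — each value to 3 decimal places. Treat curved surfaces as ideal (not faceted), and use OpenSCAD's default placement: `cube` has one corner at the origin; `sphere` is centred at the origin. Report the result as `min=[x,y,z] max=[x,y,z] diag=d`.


A = translate([7.7, -5.6, 8.7]) cube([15.9, 15.9, 2.9]) → bbox [7.7,-5.6,8.7] .. [23.6,10.3,11.6]
B = sphere(r=9.3) → bbox [-9.3,-9.3,-9.3] .. [9.3,9.3,9.3]
lo = A.lo+B.lo = [7.7-9.3, -5.6-9.3, 8.7-9.3] = [-1.600,-14.900,-0.600]
hi = A.hi+B.hi = [23.6+9.3, 10.3+9.3, 11.6+9.3] = [32.900,19.600,20.900]
diag = √(34.5²+34.5²+21.5²) = √2842.75 = 53.317

min=[-1.600,-14.900,-0.600] max=[32.900,19.600,20.900] diag=53.317


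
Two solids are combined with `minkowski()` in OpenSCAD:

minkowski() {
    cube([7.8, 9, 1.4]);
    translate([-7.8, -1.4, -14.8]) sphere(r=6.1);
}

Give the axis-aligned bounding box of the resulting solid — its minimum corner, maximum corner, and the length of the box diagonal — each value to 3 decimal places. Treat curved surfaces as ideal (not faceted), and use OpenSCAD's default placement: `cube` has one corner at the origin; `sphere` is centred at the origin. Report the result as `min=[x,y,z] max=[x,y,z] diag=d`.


A = translate([-7.8, -1.4, -14.8]) sphere(r=6.1) → bbox [-13.9,-7.5,-20.9] .. [-1.7,4.7,-8.7]
B = cube([7.8, 9, 1.4]) → bbox [0,0,0] .. [7.8,9,1.4]
lo = A.lo+B.lo = [-13.9+0, -7.5+0, -20.9+0] = [-13.900,-7.500,-20.900]
hi = A.hi+B.hi = [-1.7+7.8, 4.7+9, -8.7+1.4] = [6.100,13.700,-7.300]
diag = √(20²+21.2²+13.6²) = √1034.4 = 32.162

min=[-13.900,-7.500,-20.900] max=[6.100,13.700,-7.300] diag=32.162


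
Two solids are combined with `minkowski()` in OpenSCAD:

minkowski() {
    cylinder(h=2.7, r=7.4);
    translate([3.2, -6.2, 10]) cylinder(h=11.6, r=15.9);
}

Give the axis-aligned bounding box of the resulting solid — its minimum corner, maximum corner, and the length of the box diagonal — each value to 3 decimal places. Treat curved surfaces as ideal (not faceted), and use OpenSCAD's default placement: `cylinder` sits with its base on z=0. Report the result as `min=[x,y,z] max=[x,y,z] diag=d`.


A = translate([3.2, -6.2, 10]) cylinder(h=11.6, r=15.9) → bbox [-12.7,-22.1,10] .. [19.1,9.7,21.6]
B = cylinder(h=2.7, r=7.4) → bbox [-7.4,-7.4,0] .. [7.4,7.4,2.7]
lo = A.lo+B.lo = [-12.7-7.4, -22.1-7.4, 10+0] = [-20.100,-29.500,10.000]
hi = A.hi+B.hi = [19.1+7.4, 9.7+7.4, 21.6+2.7] = [26.500,17.100,24.300]
diag = √(46.6²+46.6²+14.3²) = √4547.61 = 67.436

min=[-20.100,-29.500,10.000] max=[26.500,17.100,24.300] diag=67.436


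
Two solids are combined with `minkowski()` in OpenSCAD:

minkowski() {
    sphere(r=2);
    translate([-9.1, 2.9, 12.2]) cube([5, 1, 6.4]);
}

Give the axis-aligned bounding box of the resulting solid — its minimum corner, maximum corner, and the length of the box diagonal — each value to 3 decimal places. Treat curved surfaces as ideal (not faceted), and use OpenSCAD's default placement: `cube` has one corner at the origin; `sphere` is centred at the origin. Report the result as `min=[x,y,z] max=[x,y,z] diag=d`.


A = translate([-9.1, 2.9, 12.2]) cube([5, 1, 6.4]) → bbox [-9.1,2.9,12.2] .. [-4.1,3.9,18.6]
B = sphere(r=2) → bbox [-2,-2,-2] .. [2,2,2]
lo = A.lo+B.lo = [-9.1-2, 2.9-2, 12.2-2] = [-11.100,0.900,10.200]
hi = A.hi+B.hi = [-4.1+2, 3.9+2, 18.6+2] = [-2.100,5.900,20.600]
diag = √(9²+5²+10.4²) = √214.16 = 14.634

min=[-11.100,0.900,10.200] max=[-2.100,5.900,20.600] diag=14.634


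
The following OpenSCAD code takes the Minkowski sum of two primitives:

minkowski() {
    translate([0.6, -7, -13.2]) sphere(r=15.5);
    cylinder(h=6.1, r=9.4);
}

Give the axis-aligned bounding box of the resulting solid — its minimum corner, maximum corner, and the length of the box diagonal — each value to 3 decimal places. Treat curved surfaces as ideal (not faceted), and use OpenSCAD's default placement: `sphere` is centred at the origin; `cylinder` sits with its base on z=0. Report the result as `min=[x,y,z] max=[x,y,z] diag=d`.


min=[-24.300,-31.900,-28.700] max=[25.500,17.900,8.400] diag=79.602

A = translate([0.6, -7, -13.2]) sphere(r=15.5) → bbox [-14.9,-22.5,-28.7] .. [16.1,8.5,2.3]
B = cylinder(h=6.1, r=9.4) → bbox [-9.4,-9.4,0] .. [9.4,9.4,6.1]
lo = A.lo+B.lo = [-14.9-9.4, -22.5-9.4, -28.7+0] = [-24.300,-31.900,-28.700]
hi = A.hi+B.hi = [16.1+9.4, 8.5+9.4, 2.3+6.1] = [25.500,17.900,8.400]
diag = √(49.8²+49.8²+37.1²) = √6336.49 = 79.602


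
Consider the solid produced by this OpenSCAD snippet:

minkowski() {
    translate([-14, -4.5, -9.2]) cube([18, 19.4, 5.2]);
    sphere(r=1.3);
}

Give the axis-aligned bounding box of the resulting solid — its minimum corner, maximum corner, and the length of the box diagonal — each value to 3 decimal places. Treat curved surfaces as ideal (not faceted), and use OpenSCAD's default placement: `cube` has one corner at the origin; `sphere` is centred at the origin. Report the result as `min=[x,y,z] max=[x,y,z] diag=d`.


min=[-15.300,-5.800,-10.500] max=[5.300,16.200,-2.700] diag=31.132

A = translate([-14, -4.5, -9.2]) cube([18, 19.4, 5.2]) → bbox [-14,-4.5,-9.2] .. [4,14.9,-4]
B = sphere(r=1.3) → bbox [-1.3,-1.3,-1.3] .. [1.3,1.3,1.3]
lo = A.lo+B.lo = [-14-1.3, -4.5-1.3, -9.2-1.3] = [-15.300,-5.800,-10.500]
hi = A.hi+B.hi = [4+1.3, 14.9+1.3, -4+1.3] = [5.300,16.200,-2.700]
diag = √(20.6²+22²+7.8²) = √969.2 = 31.132


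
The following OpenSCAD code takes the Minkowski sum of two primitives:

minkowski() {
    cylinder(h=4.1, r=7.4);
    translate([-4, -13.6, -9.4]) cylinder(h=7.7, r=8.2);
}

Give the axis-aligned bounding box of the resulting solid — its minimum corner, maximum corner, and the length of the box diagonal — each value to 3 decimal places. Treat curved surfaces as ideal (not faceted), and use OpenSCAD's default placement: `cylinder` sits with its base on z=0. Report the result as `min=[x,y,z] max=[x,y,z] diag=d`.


A = translate([-4, -13.6, -9.4]) cylinder(h=7.7, r=8.2) → bbox [-12.2,-21.8,-9.4] .. [4.2,-5.4,-1.7]
B = cylinder(h=4.1, r=7.4) → bbox [-7.4,-7.4,0] .. [7.4,7.4,4.1]
lo = A.lo+B.lo = [-12.2-7.4, -21.8-7.4, -9.4+0] = [-19.600,-29.200,-9.400]
hi = A.hi+B.hi = [4.2+7.4, -5.4+7.4, -1.7+4.1] = [11.600,2.000,2.400]
diag = √(31.2²+31.2²+11.8²) = √2086.12 = 45.674

min=[-19.600,-29.200,-9.400] max=[11.600,2.000,2.400] diag=45.674


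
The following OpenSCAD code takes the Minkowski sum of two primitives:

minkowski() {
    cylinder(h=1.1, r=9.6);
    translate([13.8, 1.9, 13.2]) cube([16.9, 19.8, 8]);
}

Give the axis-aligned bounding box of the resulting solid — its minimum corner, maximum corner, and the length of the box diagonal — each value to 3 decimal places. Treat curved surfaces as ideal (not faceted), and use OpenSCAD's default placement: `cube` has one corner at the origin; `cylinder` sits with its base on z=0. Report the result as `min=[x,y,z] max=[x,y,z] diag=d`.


min=[4.200,-7.700,13.200] max=[40.300,31.300,22.300] diag=53.917

A = translate([13.8, 1.9, 13.2]) cube([16.9, 19.8, 8]) → bbox [13.8,1.9,13.2] .. [30.7,21.7,21.2]
B = cylinder(h=1.1, r=9.6) → bbox [-9.6,-9.6,0] .. [9.6,9.6,1.1]
lo = A.lo+B.lo = [13.8-9.6, 1.9-9.6, 13.2+0] = [4.200,-7.700,13.200]
hi = A.hi+B.hi = [30.7+9.6, 21.7+9.6, 21.2+1.1] = [40.300,31.300,22.300]
diag = √(36.1²+39²+9.1²) = √2907.02 = 53.917


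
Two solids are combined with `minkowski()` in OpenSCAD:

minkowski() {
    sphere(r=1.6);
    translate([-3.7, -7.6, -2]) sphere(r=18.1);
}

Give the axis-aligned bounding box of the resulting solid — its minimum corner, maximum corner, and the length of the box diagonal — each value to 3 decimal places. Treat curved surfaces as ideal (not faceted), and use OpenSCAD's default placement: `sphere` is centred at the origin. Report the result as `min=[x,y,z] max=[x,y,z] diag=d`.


A = translate([-3.7, -7.6, -2]) sphere(r=18.1) → bbox [-21.8,-25.7,-20.1] .. [14.4,10.5,16.1]
B = sphere(r=1.6) → bbox [-1.6,-1.6,-1.6] .. [1.6,1.6,1.6]
lo = A.lo+B.lo = [-21.8-1.6, -25.7-1.6, -20.1-1.6] = [-23.400,-27.300,-21.700]
hi = A.hi+B.hi = [14.4+1.6, 10.5+1.6, 16.1+1.6] = [16.000,12.100,17.700]
diag = √(39.4²+39.4²+39.4²) = √4657.08 = 68.243

min=[-23.400,-27.300,-21.700] max=[16.000,12.100,17.700] diag=68.243


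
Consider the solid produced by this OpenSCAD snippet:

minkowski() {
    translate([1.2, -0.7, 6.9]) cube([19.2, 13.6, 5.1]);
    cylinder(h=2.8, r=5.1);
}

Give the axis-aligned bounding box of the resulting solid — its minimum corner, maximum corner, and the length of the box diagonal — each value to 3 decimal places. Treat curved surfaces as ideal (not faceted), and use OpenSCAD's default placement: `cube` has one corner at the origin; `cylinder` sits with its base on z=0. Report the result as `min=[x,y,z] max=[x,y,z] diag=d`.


min=[-3.900,-5.800,6.900] max=[25.500,18.000,14.800] diag=38.642

A = translate([1.2, -0.7, 6.9]) cube([19.2, 13.6, 5.1]) → bbox [1.2,-0.7,6.9] .. [20.4,12.9,12]
B = cylinder(h=2.8, r=5.1) → bbox [-5.1,-5.1,0] .. [5.1,5.1,2.8]
lo = A.lo+B.lo = [1.2-5.1, -0.7-5.1, 6.9+0] = [-3.900,-5.800,6.900]
hi = A.hi+B.hi = [20.4+5.1, 12.9+5.1, 12+2.8] = [25.500,18.000,14.800]
diag = √(29.4²+23.8²+7.9²) = √1493.21 = 38.642


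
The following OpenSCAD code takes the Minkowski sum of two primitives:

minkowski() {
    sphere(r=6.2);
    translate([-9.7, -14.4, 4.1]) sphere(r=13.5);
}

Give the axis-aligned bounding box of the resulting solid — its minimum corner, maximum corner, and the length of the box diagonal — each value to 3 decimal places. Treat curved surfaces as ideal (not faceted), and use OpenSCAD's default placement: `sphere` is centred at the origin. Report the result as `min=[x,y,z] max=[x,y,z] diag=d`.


min=[-29.400,-34.100,-15.600] max=[10.000,5.300,23.800] diag=68.243

A = translate([-9.7, -14.4, 4.1]) sphere(r=13.5) → bbox [-23.2,-27.9,-9.4] .. [3.8,-0.9,17.6]
B = sphere(r=6.2) → bbox [-6.2,-6.2,-6.2] .. [6.2,6.2,6.2]
lo = A.lo+B.lo = [-23.2-6.2, -27.9-6.2, -9.4-6.2] = [-29.400,-34.100,-15.600]
hi = A.hi+B.hi = [3.8+6.2, -0.9+6.2, 17.6+6.2] = [10.000,5.300,23.800]
diag = √(39.4²+39.4²+39.4²) = √4657.08 = 68.243


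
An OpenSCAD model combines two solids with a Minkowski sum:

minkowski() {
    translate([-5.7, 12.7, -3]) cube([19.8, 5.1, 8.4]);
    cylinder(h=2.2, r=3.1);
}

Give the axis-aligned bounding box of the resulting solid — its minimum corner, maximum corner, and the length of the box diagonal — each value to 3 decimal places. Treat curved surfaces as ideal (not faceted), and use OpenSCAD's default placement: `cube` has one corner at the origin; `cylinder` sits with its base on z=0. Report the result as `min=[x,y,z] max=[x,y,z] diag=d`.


min=[-8.800,9.600,-3.000] max=[17.200,20.900,7.600] diag=30.266

A = translate([-5.7, 12.7, -3]) cube([19.8, 5.1, 8.4]) → bbox [-5.7,12.7,-3] .. [14.1,17.8,5.4]
B = cylinder(h=2.2, r=3.1) → bbox [-3.1,-3.1,0] .. [3.1,3.1,2.2]
lo = A.lo+B.lo = [-5.7-3.1, 12.7-3.1, -3+0] = [-8.800,9.600,-3.000]
hi = A.hi+B.hi = [14.1+3.1, 17.8+3.1, 5.4+2.2] = [17.200,20.900,7.600]
diag = √(26²+11.3²+10.6²) = √916.05 = 30.266


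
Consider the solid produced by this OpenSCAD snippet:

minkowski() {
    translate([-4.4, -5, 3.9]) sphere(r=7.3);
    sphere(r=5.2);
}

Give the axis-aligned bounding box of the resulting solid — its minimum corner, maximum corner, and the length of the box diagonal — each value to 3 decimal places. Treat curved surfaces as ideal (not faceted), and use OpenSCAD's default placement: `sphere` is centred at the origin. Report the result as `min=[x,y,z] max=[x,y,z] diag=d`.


min=[-16.900,-17.500,-8.600] max=[8.100,7.500,16.400] diag=43.301

A = translate([-4.4, -5, 3.9]) sphere(r=7.3) → bbox [-11.7,-12.3,-3.4] .. [2.9,2.3,11.2]
B = sphere(r=5.2) → bbox [-5.2,-5.2,-5.2] .. [5.2,5.2,5.2]
lo = A.lo+B.lo = [-11.7-5.2, -12.3-5.2, -3.4-5.2] = [-16.900,-17.500,-8.600]
hi = A.hi+B.hi = [2.9+5.2, 2.3+5.2, 11.2+5.2] = [8.100,7.500,16.400]
diag = √(25²+25²+25²) = √1875 = 43.301


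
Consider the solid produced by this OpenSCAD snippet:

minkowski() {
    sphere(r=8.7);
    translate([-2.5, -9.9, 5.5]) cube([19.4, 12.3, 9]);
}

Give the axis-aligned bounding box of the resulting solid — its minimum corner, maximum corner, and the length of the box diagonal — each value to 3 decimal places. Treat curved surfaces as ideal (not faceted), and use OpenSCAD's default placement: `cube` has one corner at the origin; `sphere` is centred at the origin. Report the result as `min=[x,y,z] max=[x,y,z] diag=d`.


min=[-11.200,-18.600,-3.200] max=[25.600,11.100,23.200] diag=54.160

A = translate([-2.5, -9.9, 5.5]) cube([19.4, 12.3, 9]) → bbox [-2.5,-9.9,5.5] .. [16.9,2.4,14.5]
B = sphere(r=8.7) → bbox [-8.7,-8.7,-8.7] .. [8.7,8.7,8.7]
lo = A.lo+B.lo = [-2.5-8.7, -9.9-8.7, 5.5-8.7] = [-11.200,-18.600,-3.200]
hi = A.hi+B.hi = [16.9+8.7, 2.4+8.7, 14.5+8.7] = [25.600,11.100,23.200]
diag = √(36.8²+29.7²+26.4²) = √2933.29 = 54.160


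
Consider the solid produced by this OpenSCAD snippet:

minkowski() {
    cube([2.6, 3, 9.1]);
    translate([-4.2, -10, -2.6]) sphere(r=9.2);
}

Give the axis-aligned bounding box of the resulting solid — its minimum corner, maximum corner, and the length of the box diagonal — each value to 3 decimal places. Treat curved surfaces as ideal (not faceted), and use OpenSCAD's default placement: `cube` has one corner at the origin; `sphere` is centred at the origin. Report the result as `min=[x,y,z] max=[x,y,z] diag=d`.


A = translate([-4.2, -10, -2.6]) sphere(r=9.2) → bbox [-13.4,-19.2,-11.8] .. [5,-0.8,6.6]
B = cube([2.6, 3, 9.1]) → bbox [0,0,0] .. [2.6,3,9.1]
lo = A.lo+B.lo = [-13.4+0, -19.2+0, -11.8+0] = [-13.400,-19.200,-11.800]
hi = A.hi+B.hi = [5+2.6, -0.8+3, 6.6+9.1] = [7.600,2.200,15.700]
diag = √(21²+21.4²+27.5²) = √1655.21 = 40.684

min=[-13.400,-19.200,-11.800] max=[7.600,2.200,15.700] diag=40.684


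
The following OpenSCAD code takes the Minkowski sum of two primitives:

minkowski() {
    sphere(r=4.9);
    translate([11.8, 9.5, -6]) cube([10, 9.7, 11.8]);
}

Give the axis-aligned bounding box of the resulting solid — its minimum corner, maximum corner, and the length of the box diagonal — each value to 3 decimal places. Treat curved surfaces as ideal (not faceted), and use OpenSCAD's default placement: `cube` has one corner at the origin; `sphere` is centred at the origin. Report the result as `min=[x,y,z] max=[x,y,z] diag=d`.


A = translate([11.8, 9.5, -6]) cube([10, 9.7, 11.8]) → bbox [11.8,9.5,-6] .. [21.8,19.2,5.8]
B = sphere(r=4.9) → bbox [-4.9,-4.9,-4.9] .. [4.9,4.9,4.9]
lo = A.lo+B.lo = [11.8-4.9, 9.5-4.9, -6-4.9] = [6.900,4.600,-10.900]
hi = A.hi+B.hi = [21.8+4.9, 19.2+4.9, 5.8+4.9] = [26.700,24.100,10.700]
diag = √(19.8²+19.5²+21.6²) = √1238.85 = 35.197

min=[6.900,4.600,-10.900] max=[26.700,24.100,10.700] diag=35.197


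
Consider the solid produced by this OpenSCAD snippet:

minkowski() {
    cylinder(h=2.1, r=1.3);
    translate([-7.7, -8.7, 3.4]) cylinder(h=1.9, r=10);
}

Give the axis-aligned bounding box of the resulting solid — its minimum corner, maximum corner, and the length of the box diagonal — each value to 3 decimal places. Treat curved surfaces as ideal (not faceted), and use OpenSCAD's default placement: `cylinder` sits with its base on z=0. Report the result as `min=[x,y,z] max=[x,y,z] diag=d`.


A = translate([-7.7, -8.7, 3.4]) cylinder(h=1.9, r=10) → bbox [-17.7,-18.7,3.4] .. [2.3,1.3,5.3]
B = cylinder(h=2.1, r=1.3) → bbox [-1.3,-1.3,0] .. [1.3,1.3,2.1]
lo = A.lo+B.lo = [-17.7-1.3, -18.7-1.3, 3.4+0] = [-19.000,-20.000,3.400]
hi = A.hi+B.hi = [2.3+1.3, 1.3+1.3, 5.3+2.1] = [3.600,2.600,7.400]
diag = √(22.6²+22.6²+4²) = √1037.52 = 32.211

min=[-19.000,-20.000,3.400] max=[3.600,2.600,7.400] diag=32.211


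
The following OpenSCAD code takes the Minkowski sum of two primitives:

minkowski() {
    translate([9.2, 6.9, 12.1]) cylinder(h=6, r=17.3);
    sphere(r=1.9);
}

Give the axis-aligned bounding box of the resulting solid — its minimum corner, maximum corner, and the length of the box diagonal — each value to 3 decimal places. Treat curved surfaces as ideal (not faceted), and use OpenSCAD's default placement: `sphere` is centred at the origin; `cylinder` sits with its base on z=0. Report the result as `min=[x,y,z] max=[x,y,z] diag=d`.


min=[-10.000,-12.300,10.200] max=[28.400,26.100,20.000] diag=55.183

A = translate([9.2, 6.9, 12.1]) cylinder(h=6, r=17.3) → bbox [-8.1,-10.4,12.1] .. [26.5,24.2,18.1]
B = sphere(r=1.9) → bbox [-1.9,-1.9,-1.9] .. [1.9,1.9,1.9]
lo = A.lo+B.lo = [-8.1-1.9, -10.4-1.9, 12.1-1.9] = [-10.000,-12.300,10.200]
hi = A.hi+B.hi = [26.5+1.9, 24.2+1.9, 18.1+1.9] = [28.400,26.100,20.000]
diag = √(38.4²+38.4²+9.8²) = √3045.16 = 55.183


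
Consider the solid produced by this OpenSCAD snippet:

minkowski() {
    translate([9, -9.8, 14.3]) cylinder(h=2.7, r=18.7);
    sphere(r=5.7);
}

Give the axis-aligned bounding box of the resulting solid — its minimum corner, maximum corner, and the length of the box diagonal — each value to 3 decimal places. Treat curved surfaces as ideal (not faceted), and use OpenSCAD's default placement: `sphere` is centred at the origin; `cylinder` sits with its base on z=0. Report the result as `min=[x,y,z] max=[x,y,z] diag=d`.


A = translate([9, -9.8, 14.3]) cylinder(h=2.7, r=18.7) → bbox [-9.7,-28.5,14.3] .. [27.7,8.9,17]
B = sphere(r=5.7) → bbox [-5.7,-5.7,-5.7] .. [5.7,5.7,5.7]
lo = A.lo+B.lo = [-9.7-5.7, -28.5-5.7, 14.3-5.7] = [-15.400,-34.200,8.600]
hi = A.hi+B.hi = [27.7+5.7, 8.9+5.7, 17+5.7] = [33.400,14.600,22.700]
diag = √(48.8²+48.8²+14.1²) = √4961.69 = 70.439

min=[-15.400,-34.200,8.600] max=[33.400,14.600,22.700] diag=70.439


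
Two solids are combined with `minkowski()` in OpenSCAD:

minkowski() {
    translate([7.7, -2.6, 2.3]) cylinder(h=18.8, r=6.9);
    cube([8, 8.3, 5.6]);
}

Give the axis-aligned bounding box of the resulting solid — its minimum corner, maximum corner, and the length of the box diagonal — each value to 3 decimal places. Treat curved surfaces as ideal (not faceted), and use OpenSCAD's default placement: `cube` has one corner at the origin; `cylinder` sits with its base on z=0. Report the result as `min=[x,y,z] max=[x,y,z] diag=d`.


min=[0.800,-9.500,2.300] max=[22.600,12.600,26.700] diag=39.484

A = translate([7.7, -2.6, 2.3]) cylinder(h=18.8, r=6.9) → bbox [0.8,-9.5,2.3] .. [14.6,4.3,21.1]
B = cube([8, 8.3, 5.6]) → bbox [0,0,0] .. [8,8.3,5.6]
lo = A.lo+B.lo = [0.8+0, -9.5+0, 2.3+0] = [0.800,-9.500,2.300]
hi = A.hi+B.hi = [14.6+8, 4.3+8.3, 21.1+5.6] = [22.600,12.600,26.700]
diag = √(21.8²+22.1²+24.4²) = √1559.01 = 39.484
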